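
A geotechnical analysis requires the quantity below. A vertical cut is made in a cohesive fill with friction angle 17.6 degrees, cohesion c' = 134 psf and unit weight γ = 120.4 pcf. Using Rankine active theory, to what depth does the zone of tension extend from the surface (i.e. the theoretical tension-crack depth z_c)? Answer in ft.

K_a = tan²(45° − 17.6°/2) = 0.5357; √K_a = 0.7319.
The active pressure is zero where K_a γ z = 2c√K_a, so z_c = 2c/(γ√K_a) = 2×134/(120.4×0.7319) = 3.041 ft.

3.04 ft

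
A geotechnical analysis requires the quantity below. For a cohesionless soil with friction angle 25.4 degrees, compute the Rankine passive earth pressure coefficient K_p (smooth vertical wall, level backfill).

K_p = (1 + sin φ)/(1 − sin φ) = tan²(45° + 25.4°/2) = 2.502.

2.50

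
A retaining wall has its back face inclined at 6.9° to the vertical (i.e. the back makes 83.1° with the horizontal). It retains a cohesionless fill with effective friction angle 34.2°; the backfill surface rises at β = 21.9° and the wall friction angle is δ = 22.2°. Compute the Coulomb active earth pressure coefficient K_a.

K_a = sin²(α+φ) / [sin²α · sin(α−δ) · (1 + √{sin(φ+δ)sin(φ−β) / (sin(α−δ)sin(α+β))})²].
With α = 83.1°, φ = 34.2°, δ = 22.2°, β = 21.9°: K_a = 0.4310.

0.431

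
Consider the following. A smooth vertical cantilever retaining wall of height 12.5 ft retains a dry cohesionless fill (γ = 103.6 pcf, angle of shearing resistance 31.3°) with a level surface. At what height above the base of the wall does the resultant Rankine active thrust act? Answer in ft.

K_a = 0.3162.
The pressure distribution is triangular, so the resultant acts at H/3 above the base = 12.5/3 = 4.167 ft.

4.17 ft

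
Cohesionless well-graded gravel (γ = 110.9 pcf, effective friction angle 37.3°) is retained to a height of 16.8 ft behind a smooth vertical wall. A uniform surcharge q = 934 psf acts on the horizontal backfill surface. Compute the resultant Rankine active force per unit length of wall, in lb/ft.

K_a = tan²(45° − φ/2) = 0.2453.
Soil triangle: ½ K_a γ H² = 0.5×0.2453×110.9×16.8² = 3840 lb/ft.
Surcharge rectangle: K_a q H = 0.2453×934×16.8 = 3850 lb/ft.
Total = 3840 + 3850 = 7689 lb/ft.

7690 lb/ft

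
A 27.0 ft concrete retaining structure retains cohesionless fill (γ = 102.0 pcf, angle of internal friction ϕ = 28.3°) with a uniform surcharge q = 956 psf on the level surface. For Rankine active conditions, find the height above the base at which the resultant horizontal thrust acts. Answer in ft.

K_a = 0.3568.
Triangular part P₁ = ½K_aγH² = 13260 at H/3 = 9.000 ft; rectangular part P₂ = K_a q H = 9209 at H/2 = 13.50 ft.
ȳ = (P₁·9.000 + P₂·13.50)/(P₁+P₂) = 10.84 ft.

10.8 ft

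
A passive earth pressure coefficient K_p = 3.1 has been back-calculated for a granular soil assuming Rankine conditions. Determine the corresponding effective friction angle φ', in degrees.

30.8°

K_p = (1+sin φ)/(1−sin φ) ⇒ sin φ = (K_p − 1)/(K_p + 1) = 0.5122.
φ = arcsin(0.5122) = 30.81°.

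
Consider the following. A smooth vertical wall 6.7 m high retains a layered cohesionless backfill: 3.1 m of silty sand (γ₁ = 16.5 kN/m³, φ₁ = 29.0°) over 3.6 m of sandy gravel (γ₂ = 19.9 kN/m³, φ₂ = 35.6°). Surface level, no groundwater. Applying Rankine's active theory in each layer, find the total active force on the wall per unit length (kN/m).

110 kN/m

K_a1 = tan²(45°−29.0°/2) = 0.3470; K_a2 = tan²(45°−35.6°/2) = 0.2641.
Layer 1: σ at base = K_a1 γ₁ h₁ = 17.75 kPa; P₁ = ½×17.75×3.1 = 27.51.
Layer 2: σ_v at top = γ₁h₁ = 51.15; σ_h top = K_a2×51.15 = 13.51; σ_h base = K_a2×(51.15+19.9×3.6) = 32.43.
P₂ = ½(13.51+32.43)×3.6 = 82.70. Total P_a = 27.51+82.70 = 110.2 kN/m.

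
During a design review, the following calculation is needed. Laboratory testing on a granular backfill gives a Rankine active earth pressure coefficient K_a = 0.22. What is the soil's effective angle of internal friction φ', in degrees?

39.7°

K_a = tan²(45° − φ/2) ⇒ 45° − φ/2 = arctan(√0.22) = 25.13°.
φ = 2(45° − 25.13°) = 39.74°.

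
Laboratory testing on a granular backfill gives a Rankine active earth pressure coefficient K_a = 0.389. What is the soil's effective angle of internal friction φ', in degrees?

26.1°

K_a = tan²(45° − φ/2) ⇒ 45° − φ/2 = arctan(√0.389) = 31.95°.
φ = 2(45° − 31.95°) = 26.10°.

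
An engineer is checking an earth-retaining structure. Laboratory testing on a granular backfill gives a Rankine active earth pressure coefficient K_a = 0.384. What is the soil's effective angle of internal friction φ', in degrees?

K_a = tan²(45° − φ/2) ⇒ 45° − φ/2 = arctan(√0.384) = 31.79°.
φ = 2(45° − 31.79°) = 26.43°.

26.4°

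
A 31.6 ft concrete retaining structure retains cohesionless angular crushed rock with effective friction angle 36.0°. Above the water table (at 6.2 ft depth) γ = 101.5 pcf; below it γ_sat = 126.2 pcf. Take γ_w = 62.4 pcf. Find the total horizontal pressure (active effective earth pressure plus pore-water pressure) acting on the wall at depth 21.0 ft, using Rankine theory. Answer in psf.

K_a = (1 − sin φ)/(1 + sin φ) = 0.2596.
γ' = 126.2 − 62.4 = 63.80 pcf.
Effective vertical stress at 21.0 ft: σ'_v = 101.5×6.2 + 63.80×14.8 = 1574 psf.
σ'_h = K_a σ'_v = 0.2596 × 1574 = 408.5 psf; u = γ_w × 14.8 = 923.5 psf.
Total σ_h = 408.5 + 923.5 = 1332 psf.

1330 psf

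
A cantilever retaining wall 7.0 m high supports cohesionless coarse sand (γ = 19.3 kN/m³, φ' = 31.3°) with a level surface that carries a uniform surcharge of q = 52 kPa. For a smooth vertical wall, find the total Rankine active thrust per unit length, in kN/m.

265 kN/m

K_a = tan²(45° − φ/2) = 0.3162.
Soil triangle: ½ K_a γ H² = 0.5×0.3162×19.3×7.0² = 149.5 kN/m.
Surcharge rectangle: K_a q H = 0.3162×52×7.0 = 115.1 kN/m.
Total = 149.5 + 115.1 = 264.6 kN/m.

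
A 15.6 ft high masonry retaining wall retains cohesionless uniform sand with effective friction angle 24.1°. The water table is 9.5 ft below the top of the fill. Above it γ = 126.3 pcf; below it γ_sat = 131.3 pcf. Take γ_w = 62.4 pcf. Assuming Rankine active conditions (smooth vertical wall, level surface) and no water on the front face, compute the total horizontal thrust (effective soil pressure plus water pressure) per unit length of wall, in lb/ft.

7170 lb/ft

K_a = tan²(45° − φ/2) = 0.4201.
γ' = 131.3 − 62.4 = 68.90 pcf. Depth below WT = 6.1 ft.
σ'_h at WT = K_a γ d_w = 504.1 psf; at base = 504.1 + K_a γ' × 6.1 = 680.7 psf.
P₁ (0–9.5 ft) = ½×504.1×9.5 = 2394. P₂ (9.5–15.6 ft) = ½(504.1+680.7)×6.1 = 3613.
P_w = ½ γ_w h₂² = 0.5×62.4×6.1² = 1161. Total = 2394+3613+1161 = 7169 lb/ft.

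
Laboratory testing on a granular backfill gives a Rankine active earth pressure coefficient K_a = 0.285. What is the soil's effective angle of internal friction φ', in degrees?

K_a = tan²(45° − φ/2) ⇒ 45° − φ/2 = arctan(√0.285) = 28.10°.
φ = 2(45° − 28.10°) = 33.81°.

33.8°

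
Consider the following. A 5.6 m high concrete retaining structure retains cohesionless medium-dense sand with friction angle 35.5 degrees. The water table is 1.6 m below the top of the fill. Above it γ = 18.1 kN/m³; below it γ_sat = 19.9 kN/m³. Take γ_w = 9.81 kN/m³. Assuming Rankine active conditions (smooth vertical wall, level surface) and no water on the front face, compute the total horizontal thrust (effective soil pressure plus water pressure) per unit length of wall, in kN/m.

137 kN/m

K_a = tan²(45° − φ/2) = 0.2653.
γ' = 19.9 − 9.81 = 10.09 kN/m³. Depth below WT = 4.0 m.
σ'_h at WT = K_a γ d_w = 7.682 kPa; at base = 7.682 + K_a γ' × 4.0 = 18.39 kPa.
P₁ (0–1.6 m) = ½×7.682×1.6 = 6.146. P₂ (1.6–5.6 m) = ½(7.682+18.39)×4.0 = 52.14.
P_w = ½ γ_w h₂² = 0.5×9.81×4.0² = 78.48. Total = 6.146+52.14+78.48 = 136.8 kN/m.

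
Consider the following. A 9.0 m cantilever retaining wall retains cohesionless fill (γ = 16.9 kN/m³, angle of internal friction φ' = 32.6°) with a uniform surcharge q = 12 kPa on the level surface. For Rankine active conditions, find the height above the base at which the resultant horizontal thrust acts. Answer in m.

K_a = 0.2997.
Triangular part P₁ = ½K_aγH² = 205.2 at H/3 = 3.000 m; rectangular part P₂ = K_a q H = 32.37 at H/2 = 4.500 m.
ȳ = (P₁·3.000 + P₂·4.500)/(P₁+P₂) = 3.204 m.

3.20 m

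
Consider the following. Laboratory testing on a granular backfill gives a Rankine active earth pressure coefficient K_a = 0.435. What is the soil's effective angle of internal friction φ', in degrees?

23.2°

K_a = tan²(45° − φ/2) ⇒ 45° − φ/2 = arctan(√0.435) = 33.41°.
φ = 2(45° − 33.41°) = 23.19°.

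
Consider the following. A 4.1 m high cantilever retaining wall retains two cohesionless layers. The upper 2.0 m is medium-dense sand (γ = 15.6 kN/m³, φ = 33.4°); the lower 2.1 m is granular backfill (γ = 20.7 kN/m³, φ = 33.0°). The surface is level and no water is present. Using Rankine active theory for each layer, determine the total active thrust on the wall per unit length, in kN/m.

K_a1 = tan²(45°−33.4°/2) = 0.2899; K_a2 = tan²(45°−33.0°/2) = 0.2948.
Layer 1: σ at base = K_a1 γ₁ h₁ = 9.046 kPa; P₁ = ½×9.046×2.0 = 9.046.
Layer 2: σ_v at top = γ₁h₁ = 31.20; σ_h top = K_a2×31.20 = 9.198; σ_h base = K_a2×(31.20+20.7×2.1) = 22.01.
P₂ = ½(9.198+22.01)×2.1 = 32.77. Total P_a = 9.046+32.77 = 41.82 kN/m.

41.8 kN/m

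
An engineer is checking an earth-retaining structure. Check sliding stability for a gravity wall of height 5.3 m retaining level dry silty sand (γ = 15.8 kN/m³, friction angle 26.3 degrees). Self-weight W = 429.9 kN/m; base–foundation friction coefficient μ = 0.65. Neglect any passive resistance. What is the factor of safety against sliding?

3.26

K_a = tan²(45° − 26.3°/2) = 0.3859.
P_a = ½K_aγH² = 0.5×0.3859×15.8×5.3² = 85.64 kN/m, acting at H/3 = 1.767 m above the base.
FS_sliding = μW / P_a = 0.65×429.9 / 85.64 = 3.263.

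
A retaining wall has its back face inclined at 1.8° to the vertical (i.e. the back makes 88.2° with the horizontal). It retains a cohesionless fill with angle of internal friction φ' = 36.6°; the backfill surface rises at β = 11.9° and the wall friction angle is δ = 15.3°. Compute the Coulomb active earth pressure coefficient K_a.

0.279

K_a = sin²(α+φ) / [sin²α · sin(α−δ) · (1 + √{sin(φ+δ)sin(φ−β) / (sin(α−δ)sin(α+β))})²].
With α = 88.2°, φ = 36.6°, δ = 15.3°, β = 11.9°: K_a = 0.2789.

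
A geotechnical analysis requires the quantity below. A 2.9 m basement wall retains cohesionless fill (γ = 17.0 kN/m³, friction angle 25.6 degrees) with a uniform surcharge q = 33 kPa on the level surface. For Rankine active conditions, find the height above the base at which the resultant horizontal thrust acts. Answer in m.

K_a = 0.3966.
Triangular part P₁ = ½K_aγH² = 28.35 at H/3 = 0.9667 m; rectangular part P₂ = K_a q H = 37.95 at H/2 = 1.450 m.
ȳ = (P₁·0.9667 + P₂·1.450)/(P₁+P₂) = 1.243 m.

1.24 m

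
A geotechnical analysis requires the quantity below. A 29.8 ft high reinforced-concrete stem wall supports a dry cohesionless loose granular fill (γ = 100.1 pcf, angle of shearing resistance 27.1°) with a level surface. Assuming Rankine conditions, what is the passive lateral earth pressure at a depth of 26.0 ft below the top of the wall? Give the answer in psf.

K_p = (1 + sin φ)/(1 − sin φ) = 2.673.
σ_h = K_p γ z = 2.673 × 100.1 × 26.0 = 6958 psf.

6960 psf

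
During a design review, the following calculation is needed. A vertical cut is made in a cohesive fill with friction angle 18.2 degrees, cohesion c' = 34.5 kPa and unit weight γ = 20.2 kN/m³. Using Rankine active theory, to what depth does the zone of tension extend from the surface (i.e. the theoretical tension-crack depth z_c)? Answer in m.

4.72 m

K_a = tan²(45° − 18.2°/2) = 0.5240; √K_a = 0.7239.
The active pressure is zero where K_a γ z = 2c√K_a, so z_c = 2c/(γ√K_a) = 2×34.5/(20.2×0.7239) = 4.719 m.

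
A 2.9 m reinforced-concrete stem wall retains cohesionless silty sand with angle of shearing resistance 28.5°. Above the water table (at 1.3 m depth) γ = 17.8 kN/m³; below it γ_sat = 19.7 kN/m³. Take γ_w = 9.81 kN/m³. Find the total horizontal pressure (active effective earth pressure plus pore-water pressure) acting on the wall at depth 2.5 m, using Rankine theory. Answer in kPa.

K_a = (1 − sin φ)/(1 + sin φ) = 0.3540.
γ' = 19.7 − 9.81 = 9.890 kN/m³.
Effective vertical stress at 2.5 m: σ'_v = 17.8×1.3 + 9.890×1.20 = 35.01 kPa.
σ'_h = K_a σ'_v = 0.3540 × 35.01 = 12.39 kPa; u = γ_w × 1.20 = 11.77 kPa.
Total σ_h = 12.39 + 11.77 = 24.16 kPa.

24.2 kPa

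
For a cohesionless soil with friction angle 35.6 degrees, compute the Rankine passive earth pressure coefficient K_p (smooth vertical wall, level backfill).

3.79

K_p = (1 + sin φ)/(1 − sin φ) = tan²(45° + 35.6°/2) = 3.786.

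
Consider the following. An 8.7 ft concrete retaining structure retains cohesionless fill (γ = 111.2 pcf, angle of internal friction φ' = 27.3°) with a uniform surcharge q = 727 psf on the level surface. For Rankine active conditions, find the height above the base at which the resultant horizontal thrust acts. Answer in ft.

3.77 ft

K_a = 0.3711.
Triangular part P₁ = ½K_aγH² = 1562 at H/3 = 2.900 ft; rectangular part P₂ = K_a q H = 2347 at H/2 = 4.350 ft.
ȳ = (P₁·2.900 + P₂·4.350)/(P₁+P₂) = 3.771 ft.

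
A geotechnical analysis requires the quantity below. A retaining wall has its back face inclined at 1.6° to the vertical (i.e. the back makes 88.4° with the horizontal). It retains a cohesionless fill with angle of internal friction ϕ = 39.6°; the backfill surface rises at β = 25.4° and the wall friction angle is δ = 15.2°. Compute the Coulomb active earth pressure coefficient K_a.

K_a = sin²(α+φ) / [sin²α · sin(α−δ) · (1 + √{sin(φ+δ)sin(φ−β) / (sin(α−δ)sin(α+β))})²].
With α = 88.4°, φ = 39.6°, δ = 15.2°, β = 25.4°: K_a = 0.2970.

0.297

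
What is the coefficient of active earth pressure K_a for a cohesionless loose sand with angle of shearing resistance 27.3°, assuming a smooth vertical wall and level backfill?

K_a = (1 − sin φ)/(1 + sin φ) = (1 − sin 27.3°)/(1 + sin 27.3°) = 0.3711.

0.371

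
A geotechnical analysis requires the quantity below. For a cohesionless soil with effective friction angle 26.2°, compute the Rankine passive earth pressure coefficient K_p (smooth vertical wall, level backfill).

K_p = (1 + sin φ)/(1 − sin φ) = tan²(45° + 26.2°/2) = 2.581.

2.58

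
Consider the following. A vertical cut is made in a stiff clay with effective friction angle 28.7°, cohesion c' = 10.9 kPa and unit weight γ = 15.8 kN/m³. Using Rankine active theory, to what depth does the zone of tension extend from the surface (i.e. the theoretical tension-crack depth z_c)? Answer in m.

2.33 m

K_a = tan²(45° − 28.7°/2) = 0.3511; √K_a = 0.5926.
The active pressure is zero where K_a γ z = 2c√K_a, so z_c = 2c/(γ√K_a) = 2×10.9/(15.8×0.5926) = 2.328 m.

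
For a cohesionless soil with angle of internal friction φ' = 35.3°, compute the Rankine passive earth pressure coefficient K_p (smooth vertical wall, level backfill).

3.74

K_p = (1 + sin φ)/(1 − sin φ) = tan²(45° + 35.3°/2) = 3.738.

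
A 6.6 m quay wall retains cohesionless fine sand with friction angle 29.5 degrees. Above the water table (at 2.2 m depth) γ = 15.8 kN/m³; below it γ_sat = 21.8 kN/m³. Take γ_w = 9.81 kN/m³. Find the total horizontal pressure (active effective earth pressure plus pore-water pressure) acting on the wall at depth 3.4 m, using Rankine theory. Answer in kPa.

K_a = (1 − sin φ)/(1 + sin φ) = 0.3401.
γ' = 21.8 − 9.81 = 11.99 kN/m³.
Effective vertical stress at 3.4 m: σ'_v = 15.8×2.2 + 11.99×1.20 = 49.15 kPa.
σ'_h = K_a σ'_v = 0.3401 × 49.15 = 16.72 kPa; u = γ_w × 1.20 = 11.77 kPa.
Total σ_h = 16.72 + 11.77 = 28.49 kPa.

28.5 kPa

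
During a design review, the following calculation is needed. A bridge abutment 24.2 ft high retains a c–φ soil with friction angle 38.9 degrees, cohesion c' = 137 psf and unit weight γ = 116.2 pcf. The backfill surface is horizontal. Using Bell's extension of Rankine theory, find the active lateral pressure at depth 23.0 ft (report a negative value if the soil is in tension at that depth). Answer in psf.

K_a = (1 − sin φ)/(1 + sin φ) = 0.2285.
σ_a = K_a γ z − 2c√K_a = 0.2285×116.2×23.0 − 2×137×0.4780 = 479.8 psf.

480 psf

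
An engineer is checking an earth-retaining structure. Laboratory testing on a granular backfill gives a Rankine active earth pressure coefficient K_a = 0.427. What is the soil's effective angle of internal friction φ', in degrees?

K_a = tan²(45° − φ/2) ⇒ 45° − φ/2 = arctan(√0.427) = 33.16°.
φ = 2(45° − 33.16°) = 23.67°.

23.7°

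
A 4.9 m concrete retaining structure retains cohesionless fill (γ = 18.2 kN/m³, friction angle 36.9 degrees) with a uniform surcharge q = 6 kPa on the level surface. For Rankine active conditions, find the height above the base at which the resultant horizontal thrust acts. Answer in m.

1.73 m

K_a = 0.2497.
Triangular part P₁ = ½K_aγH² = 54.55 at H/3 = 1.633 m; rectangular part P₂ = K_a q H = 7.340 at H/2 = 2.450 m.
ȳ = (P₁·1.633 + P₂·2.450)/(P₁+P₂) = 1.730 m.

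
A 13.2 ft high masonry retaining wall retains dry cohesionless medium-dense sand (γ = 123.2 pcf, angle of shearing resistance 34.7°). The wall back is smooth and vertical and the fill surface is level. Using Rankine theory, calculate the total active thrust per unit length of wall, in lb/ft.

K_a = tan²(45° − φ/2) = 0.2745.
P_a = ½ K_a γ H² = 0.5 × 0.2745 × 123.2 × 13.2² = 2946 lb/ft.

2950 lb/ft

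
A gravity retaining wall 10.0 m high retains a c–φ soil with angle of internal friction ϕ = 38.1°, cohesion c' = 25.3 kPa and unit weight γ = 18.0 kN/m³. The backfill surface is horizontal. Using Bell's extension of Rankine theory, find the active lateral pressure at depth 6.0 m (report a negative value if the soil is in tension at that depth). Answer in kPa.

0.953 kPa

K_a = (1 − sin φ)/(1 + sin φ) = 0.2368.
σ_a = K_a γ z − 2c√K_a = 0.2368×18.0×6.0 − 2×25.3×0.4867 = 0.9531 kPa.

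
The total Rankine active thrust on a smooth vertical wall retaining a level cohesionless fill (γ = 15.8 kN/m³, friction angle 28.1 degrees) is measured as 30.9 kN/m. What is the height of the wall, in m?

K_a = 0.3596. P_a = ½ K_a γ H² ⇒ H = √(2P_a/(K_a γ)).
H = √(2×30.9/(0.3596×15.8)) = 3.298 m.

3.30 m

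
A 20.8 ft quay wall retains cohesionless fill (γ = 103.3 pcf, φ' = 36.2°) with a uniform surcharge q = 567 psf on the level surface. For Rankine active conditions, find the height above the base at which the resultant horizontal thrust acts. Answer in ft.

K_a = 0.2574.
Triangular part P₁ = ½K_aγH² = 5751 at H/3 = 6.933 ft; rectangular part P₂ = K_a q H = 3035 at H/2 = 10.40 ft.
ȳ = (P₁·6.933 + P₂·10.40)/(P₁+P₂) = 8.131 ft.

8.13 ft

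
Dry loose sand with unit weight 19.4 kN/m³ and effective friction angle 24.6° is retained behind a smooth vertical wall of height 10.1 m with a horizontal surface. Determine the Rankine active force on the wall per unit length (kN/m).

K_a = tan²(45° − φ/2) = 0.4121.
P_a = ½ K_a γ H² = 0.5 × 0.4121 × 19.4 × 10.1² = 407.8 kN/m.

408 kN/m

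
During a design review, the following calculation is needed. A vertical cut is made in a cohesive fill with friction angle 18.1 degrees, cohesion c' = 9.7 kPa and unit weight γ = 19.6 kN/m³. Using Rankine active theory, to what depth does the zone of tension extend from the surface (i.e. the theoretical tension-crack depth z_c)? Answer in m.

1.36 m

K_a = tan²(45° − 18.1°/2) = 0.5259; √K_a = 0.7252.
The active pressure is zero where K_a γ z = 2c√K_a, so z_c = 2c/(γ√K_a) = 2×9.7/(19.6×0.7252) = 1.365 m.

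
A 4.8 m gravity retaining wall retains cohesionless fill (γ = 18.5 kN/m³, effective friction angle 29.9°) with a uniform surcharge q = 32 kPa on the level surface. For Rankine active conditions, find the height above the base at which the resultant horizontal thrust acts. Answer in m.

1.94 m

K_a = 0.3347.
Triangular part P₁ = ½K_aγH² = 71.33 at H/3 = 1.600 m; rectangular part P₂ = K_a q H = 51.41 at H/2 = 2.400 m.
ȳ = (P₁·1.600 + P₂·2.400)/(P₁+P₂) = 1.935 m.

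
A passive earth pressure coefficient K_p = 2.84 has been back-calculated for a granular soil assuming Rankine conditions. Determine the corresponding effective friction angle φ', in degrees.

28.6°

K_p = (1+sin φ)/(1−sin φ) ⇒ sin φ = (K_p − 1)/(K_p + 1) = 0.4792.
φ = arcsin(0.4792) = 28.63°.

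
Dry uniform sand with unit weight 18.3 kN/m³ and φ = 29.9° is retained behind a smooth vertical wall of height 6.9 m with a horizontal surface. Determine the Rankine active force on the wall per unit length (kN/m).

K_a = tan²(45° − φ/2) = 0.3347.
P_a = ½ K_a γ H² = 0.5 × 0.3347 × 18.3 × 6.9² = 145.8 kN/m.

146 kN/m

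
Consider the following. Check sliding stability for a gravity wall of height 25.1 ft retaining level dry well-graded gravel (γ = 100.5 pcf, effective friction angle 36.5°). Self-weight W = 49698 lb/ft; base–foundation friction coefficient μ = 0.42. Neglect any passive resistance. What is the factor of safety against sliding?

2.60

K_a = tan²(45° − 36.5°/2) = 0.2541.
P_a = ½K_aγH² = 0.5×0.2541×100.5×25.1² = 8043 lb/ft, acting at H/3 = 8.367 ft above the base.
FS_sliding = μW / P_a = 0.42×49698 / 8043 = 2.595.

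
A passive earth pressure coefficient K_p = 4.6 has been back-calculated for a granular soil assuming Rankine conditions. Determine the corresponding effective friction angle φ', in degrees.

40.0°

K_p = (1+sin φ)/(1−sin φ) ⇒ sin φ = (K_p − 1)/(K_p + 1) = 0.6429.
φ = arcsin(0.6429) = 40.01°.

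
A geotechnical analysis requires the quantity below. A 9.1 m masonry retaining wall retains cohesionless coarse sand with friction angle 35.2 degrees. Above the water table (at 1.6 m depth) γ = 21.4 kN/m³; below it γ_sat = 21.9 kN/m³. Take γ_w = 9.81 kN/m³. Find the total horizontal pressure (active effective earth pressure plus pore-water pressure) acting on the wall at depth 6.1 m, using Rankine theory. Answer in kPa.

K_a = (1 − sin φ)/(1 + sin φ) = 0.2687.
γ' = 21.9 − 9.81 = 12.09 kN/m³.
Effective vertical stress at 6.1 m: σ'_v = 21.4×1.6 + 12.09×4.50 = 88.64 kPa.
σ'_h = K_a σ'_v = 0.2687 × 88.64 = 23.82 kPa; u = γ_w × 4.50 = 44.15 kPa.
Total σ_h = 23.82 + 44.15 = 67.96 kPa.

68.0 kPa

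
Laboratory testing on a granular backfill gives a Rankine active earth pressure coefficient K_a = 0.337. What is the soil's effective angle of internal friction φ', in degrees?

K_a = tan²(45° − φ/2) ⇒ 45° − φ/2 = arctan(√0.337) = 30.14°.
φ = 2(45° − 30.14°) = 29.73°.

29.7°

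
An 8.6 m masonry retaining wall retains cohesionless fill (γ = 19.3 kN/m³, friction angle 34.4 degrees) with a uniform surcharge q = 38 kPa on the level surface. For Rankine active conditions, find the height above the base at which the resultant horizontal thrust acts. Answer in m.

K_a = 0.2780.
Triangular part P₁ = ½K_aγH² = 198.4 at H/3 = 2.867 m; rectangular part P₂ = K_a q H = 90.84 at H/2 = 4.300 m.
ȳ = (P₁·2.867 + P₂·4.300)/(P₁+P₂) = 3.317 m.

3.32 m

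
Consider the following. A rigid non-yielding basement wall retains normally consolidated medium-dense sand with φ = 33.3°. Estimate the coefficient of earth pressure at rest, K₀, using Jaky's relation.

0.451

K₀ = 1 − sin φ' = 1 − sin 33.3° = 0.4510.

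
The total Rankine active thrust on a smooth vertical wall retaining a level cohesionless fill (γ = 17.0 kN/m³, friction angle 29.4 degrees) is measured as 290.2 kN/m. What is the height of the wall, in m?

K_a = 0.3415. P_a = ½ K_a γ H² ⇒ H = √(2P_a/(K_a γ)).
H = √(2×290.2/(0.3415×17.0)) = 9.999 m.

10.00 m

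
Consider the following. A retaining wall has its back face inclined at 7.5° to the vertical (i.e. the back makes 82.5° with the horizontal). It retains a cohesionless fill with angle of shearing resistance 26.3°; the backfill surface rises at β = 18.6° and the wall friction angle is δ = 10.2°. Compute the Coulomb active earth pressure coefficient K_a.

0.573

K_a = sin²(α+φ) / [sin²α · sin(α−δ) · (1 + √{sin(φ+δ)sin(φ−β) / (sin(α−δ)sin(α+β))})²].
With α = 82.5°, φ = 26.3°, δ = 10.2°, β = 18.6°: K_a = 0.5733.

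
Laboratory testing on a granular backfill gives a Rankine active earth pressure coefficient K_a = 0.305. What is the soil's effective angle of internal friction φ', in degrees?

K_a = tan²(45° − φ/2) ⇒ 45° − φ/2 = arctan(√0.305) = 28.91°.
φ = 2(45° − 28.91°) = 32.18°.

32.2°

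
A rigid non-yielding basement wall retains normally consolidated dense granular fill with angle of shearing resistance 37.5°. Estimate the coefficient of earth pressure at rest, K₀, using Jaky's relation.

K₀ = 1 − sin φ' = 1 − sin 37.5° = 0.3912.

0.391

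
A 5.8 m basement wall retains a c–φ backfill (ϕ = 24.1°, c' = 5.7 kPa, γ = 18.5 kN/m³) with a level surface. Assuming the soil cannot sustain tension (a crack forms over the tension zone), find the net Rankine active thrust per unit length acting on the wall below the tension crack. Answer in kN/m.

91.4 kN/m

K_a = 0.4201; √K_a = 0.6482.
Tension-crack depth z_c = 2c/(γ√K_a) = 2×5.7/(18.5×0.6482) = 0.9507 m.
σ_a at base = K_a γ H − 2c√K_a = 0.4201×18.5×5.8 − 2×5.7×0.6482 = 37.69 kPa.
P_a = ½ × 37.69 × (H − z_c) = 0.5×37.69×4.849 = 91.38 kN/m.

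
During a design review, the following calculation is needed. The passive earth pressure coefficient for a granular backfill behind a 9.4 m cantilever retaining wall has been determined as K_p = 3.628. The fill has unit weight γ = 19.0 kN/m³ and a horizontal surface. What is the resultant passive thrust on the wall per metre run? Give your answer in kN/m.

P = ½ K_p γ H² = 0.5 × 3.628 × 19.0 × 9.4² = 3045 kN/m.

3050 kN/m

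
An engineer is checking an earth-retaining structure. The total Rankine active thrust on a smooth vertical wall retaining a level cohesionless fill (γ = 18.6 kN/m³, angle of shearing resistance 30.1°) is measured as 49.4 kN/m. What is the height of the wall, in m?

4.00 m

K_a = 0.3320. P_a = ½ K_a γ H² ⇒ H = √(2P_a/(K_a γ)).
H = √(2×49.4/(0.3320×18.6)) = 4.000 m.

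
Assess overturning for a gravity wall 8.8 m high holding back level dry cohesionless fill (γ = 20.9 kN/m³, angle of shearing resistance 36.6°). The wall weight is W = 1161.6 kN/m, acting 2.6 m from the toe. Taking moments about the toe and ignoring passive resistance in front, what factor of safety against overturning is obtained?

K_a = tan²(45° − 36.6°/2) = 0.2530.
P_a = ½K_aγH² = 0.5×0.2530×20.9×8.8² = 204.7 kN/m, acting at H/3 = 2.933 m above the base.
Overturning moment M_o = P_a × H/3 = 204.7 × 2.933 = 600.5.
Resisting moment M_r = W × 2.6 = 1161.6 × 2.6 = 3020.
FS_overturning = M_r/M_o = 3020/600.5 = 5.030.

5.03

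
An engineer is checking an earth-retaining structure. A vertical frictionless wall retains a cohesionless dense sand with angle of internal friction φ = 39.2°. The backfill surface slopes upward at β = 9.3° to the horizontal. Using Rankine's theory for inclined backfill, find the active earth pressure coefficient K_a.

0.232

K_a = cos β · (cos β − √(cos²β − cos²φ)) / (cos β + √(cos²β − cos²φ)).
cos β = 0.9869, cos φ = 0.7749, √(cos²β − cos²φ) = 0.6110.
K_a = 0.9869 × (0.9869 − 0.6110)/(0.9869 + 0.6110) = 0.2321.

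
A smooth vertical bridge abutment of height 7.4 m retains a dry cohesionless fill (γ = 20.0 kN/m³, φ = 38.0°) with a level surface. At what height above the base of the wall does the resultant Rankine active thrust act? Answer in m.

K_a = 0.2379.
The pressure distribution is triangular, so the resultant acts at H/3 above the base = 7.4/3 = 2.467 m.

2.47 m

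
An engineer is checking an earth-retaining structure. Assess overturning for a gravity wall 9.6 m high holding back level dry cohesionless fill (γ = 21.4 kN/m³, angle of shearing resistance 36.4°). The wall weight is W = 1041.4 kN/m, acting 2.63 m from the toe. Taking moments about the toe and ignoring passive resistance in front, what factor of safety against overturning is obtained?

K_a = tan²(45° − 36.4°/2) = 0.2552.
P_a = ½K_aγH² = 0.5×0.2552×21.4×9.6² = 251.6 kN/m, acting at H/3 = 3.200 m above the base.
Overturning moment M_o = P_a × H/3 = 251.6 × 3.200 = 805.2.
Resisting moment M_r = W × 2.63 = 1041.4 × 2.63 = 2739.
FS_overturning = M_r/M_o = 2739/805.2 = 3.402.

3.40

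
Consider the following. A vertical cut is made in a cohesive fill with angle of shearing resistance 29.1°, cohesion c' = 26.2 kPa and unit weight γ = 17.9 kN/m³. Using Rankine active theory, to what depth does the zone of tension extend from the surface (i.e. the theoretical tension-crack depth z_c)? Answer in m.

K_a = tan²(45° − 29.1°/2) = 0.3456; √K_a = 0.5879.
The active pressure is zero where K_a γ z = 2c√K_a, so z_c = 2c/(γ√K_a) = 2×26.2/(17.9×0.5879) = 4.980 m.

4.98 m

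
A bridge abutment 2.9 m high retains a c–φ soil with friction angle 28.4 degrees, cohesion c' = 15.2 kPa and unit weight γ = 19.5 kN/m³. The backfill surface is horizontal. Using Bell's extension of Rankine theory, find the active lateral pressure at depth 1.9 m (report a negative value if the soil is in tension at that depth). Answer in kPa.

-4.96 kPa

K_a = (1 − sin φ)/(1 + sin φ) = 0.3554.
σ_a = K_a γ z − 2c√K_a = 0.3554×19.5×1.9 − 2×15.2×0.5961 = -4.956 kPa.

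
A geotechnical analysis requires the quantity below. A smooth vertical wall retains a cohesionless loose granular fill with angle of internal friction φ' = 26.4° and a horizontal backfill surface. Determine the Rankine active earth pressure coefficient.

0.384

K_a = tan²(45° − φ/2) = tan²(31.80°) = 0.3844.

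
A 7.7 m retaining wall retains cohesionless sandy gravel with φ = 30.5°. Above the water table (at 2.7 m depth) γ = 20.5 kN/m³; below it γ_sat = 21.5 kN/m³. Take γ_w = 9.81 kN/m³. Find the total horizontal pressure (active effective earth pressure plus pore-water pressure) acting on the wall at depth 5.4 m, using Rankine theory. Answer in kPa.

54.9 kPa

K_a = (1 − sin φ)/(1 + sin φ) = 0.3267.
γ' = 21.5 − 9.81 = 11.69 kN/m³.
Effective vertical stress at 5.4 m: σ'_v = 20.5×2.7 + 11.69×2.70 = 86.91 kPa.
σ'_h = K_a σ'_v = 0.3267 × 86.91 = 28.39 kPa; u = γ_w × 2.70 = 26.49 kPa.
Total σ_h = 28.39 + 26.49 = 54.88 kPa.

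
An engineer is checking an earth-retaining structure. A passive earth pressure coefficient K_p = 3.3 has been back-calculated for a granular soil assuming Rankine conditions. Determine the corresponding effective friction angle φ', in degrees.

32.3°

K_p = (1+sin φ)/(1−sin φ) ⇒ sin φ = (K_p − 1)/(K_p + 1) = 0.5349.
φ = arcsin(0.5349) = 32.34°.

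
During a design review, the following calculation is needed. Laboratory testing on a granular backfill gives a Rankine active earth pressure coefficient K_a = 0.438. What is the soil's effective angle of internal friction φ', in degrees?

K_a = tan²(45° − φ/2) ⇒ 45° − φ/2 = arctan(√0.438) = 33.50°.
φ = 2(45° − 33.50°) = 23.01°.

23.0°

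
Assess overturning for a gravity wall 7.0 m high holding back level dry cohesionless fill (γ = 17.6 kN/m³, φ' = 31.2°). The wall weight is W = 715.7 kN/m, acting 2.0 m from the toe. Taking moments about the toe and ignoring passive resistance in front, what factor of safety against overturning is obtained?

4.48

K_a = tan²(45° − 31.2°/2) = 0.3175.
P_a = ½K_aγH² = 0.5×0.3175×17.6×7.0² = 136.9 kN/m, acting at H/3 = 2.333 m above the base.
Overturning moment M_o = P_a × H/3 = 136.9 × 2.333 = 319.4.
Resisting moment M_r = W × 2.0 = 715.7 × 2.0 = 1431.
FS_overturning = M_r/M_o = 1431/319.4 = 4.481.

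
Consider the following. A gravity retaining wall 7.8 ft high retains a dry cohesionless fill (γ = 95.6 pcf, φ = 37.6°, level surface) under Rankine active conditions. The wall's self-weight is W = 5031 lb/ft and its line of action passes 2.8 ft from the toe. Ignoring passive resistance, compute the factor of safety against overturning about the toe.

K_a = tan²(45° − 37.6°/2) = 0.2421.
P_a = ½K_aγH² = 0.5×0.2421×95.6×7.8² = 704.1 lb/ft, acting at H/3 = 2.600 ft above the base.
Overturning moment M_o = P_a × H/3 = 704.1 × 2.600 = 1831.
Resisting moment M_r = W × 2.8 = 5031 × 2.8 = 14090.
FS_overturning = M_r/M_o = 14090/1831 = 7.695.

7.69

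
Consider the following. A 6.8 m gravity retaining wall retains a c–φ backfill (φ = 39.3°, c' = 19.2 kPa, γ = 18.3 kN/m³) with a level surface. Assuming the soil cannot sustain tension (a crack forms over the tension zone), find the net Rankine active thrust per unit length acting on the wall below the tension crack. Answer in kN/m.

K_a = 0.2245; √K_a = 0.4738.
Tension-crack depth z_c = 2c/(γ√K_a) = 2×19.2/(18.3×0.4738) = 4.429 m.
σ_a at base = K_a γ H − 2c√K_a = 0.2245×18.3×6.8 − 2×19.2×0.4738 = 9.738 kPa.
P_a = ½ × 9.738 × (H − z_c) = 0.5×9.738×2.371 = 11.54 kN/m.

11.5 kN/m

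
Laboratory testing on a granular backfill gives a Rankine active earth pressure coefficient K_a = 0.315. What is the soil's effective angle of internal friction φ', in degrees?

31.4°

K_a = tan²(45° − φ/2) ⇒ 45° − φ/2 = arctan(√0.315) = 29.30°.
φ = 2(45° − 29.30°) = 31.39°.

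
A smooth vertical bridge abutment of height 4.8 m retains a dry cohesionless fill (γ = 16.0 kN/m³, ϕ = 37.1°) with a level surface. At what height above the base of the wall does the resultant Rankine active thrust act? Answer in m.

1.60 m

K_a = 0.2475.
The pressure distribution is triangular, so the resultant acts at H/3 above the base = 4.8/3 = 1.600 m.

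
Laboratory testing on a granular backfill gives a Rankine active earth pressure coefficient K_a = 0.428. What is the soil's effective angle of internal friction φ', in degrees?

23.6°

K_a = tan²(45° − φ/2) ⇒ 45° − φ/2 = arctan(√0.428) = 33.19°.
φ = 2(45° − 33.19°) = 23.61°.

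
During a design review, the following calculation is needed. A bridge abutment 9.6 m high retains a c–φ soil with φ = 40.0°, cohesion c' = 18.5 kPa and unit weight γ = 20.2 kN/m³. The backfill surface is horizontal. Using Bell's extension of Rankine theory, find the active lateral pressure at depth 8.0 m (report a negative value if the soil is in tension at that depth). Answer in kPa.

17.9 kPa

K_a = (1 − sin φ)/(1 + sin φ) = 0.2174.
σ_a = K_a γ z − 2c√K_a = 0.2174×20.2×8.0 − 2×18.5×0.4663 = 17.89 kPa.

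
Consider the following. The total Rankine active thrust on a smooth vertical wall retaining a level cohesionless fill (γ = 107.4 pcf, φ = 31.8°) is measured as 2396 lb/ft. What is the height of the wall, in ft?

12.0 ft

K_a = 0.3098. P_a = ½ K_a γ H² ⇒ H = √(2P_a/(K_a γ)).
H = √(2×2396/(0.3098×107.4)) = 12.00 ft.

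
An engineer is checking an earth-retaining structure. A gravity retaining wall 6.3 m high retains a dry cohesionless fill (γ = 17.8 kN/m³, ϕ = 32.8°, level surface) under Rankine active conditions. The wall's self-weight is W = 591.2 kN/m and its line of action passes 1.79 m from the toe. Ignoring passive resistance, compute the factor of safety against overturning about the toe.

K_a = tan²(45° − 32.8°/2) = 0.2973.
P_a = ½K_aγH² = 0.5×0.2973×17.8×6.3² = 105.0 kN/m, acting at H/3 = 2.100 m above the base.
Overturning moment M_o = P_a × H/3 = 105.0 × 2.100 = 220.5.
Resisting moment M_r = W × 1.79 = 591.2 × 1.79 = 1058.
FS_overturning = M_r/M_o = 1058/220.5 = 4.799.

4.80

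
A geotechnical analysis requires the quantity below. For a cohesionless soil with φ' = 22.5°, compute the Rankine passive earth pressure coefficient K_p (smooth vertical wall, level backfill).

2.24

K_p = (1 + sin φ)/(1 − sin φ) = tan²(45° + 22.5°/2) = 2.240.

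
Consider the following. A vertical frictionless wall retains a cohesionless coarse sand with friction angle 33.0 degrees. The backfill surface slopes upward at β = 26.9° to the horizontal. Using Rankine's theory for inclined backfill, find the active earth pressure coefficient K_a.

0.439

K_a = cos β · (cos β − √(cos²β − cos²φ)) / (cos β + √(cos²β − cos²φ)).
cos β = 0.8918, cos φ = 0.8387, √(cos²β − cos²φ) = 0.3032.
K_a = 0.8918 × (0.8918 − 0.3032)/(0.8918 + 0.3032) = 0.4392.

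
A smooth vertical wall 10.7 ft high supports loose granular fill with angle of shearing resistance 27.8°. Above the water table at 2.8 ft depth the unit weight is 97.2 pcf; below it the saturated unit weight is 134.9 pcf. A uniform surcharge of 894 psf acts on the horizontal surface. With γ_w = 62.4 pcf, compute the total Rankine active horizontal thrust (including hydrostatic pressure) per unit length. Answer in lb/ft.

7170 lb/ft

K_a = tan²(45° − φ/2) = 0.3639.
γ' = 134.9 − 62.4 = 72.50 pcf. h₂ = H − d_w = 7.9 ft.
σ'_h: at surface K_a·q = 325.3; at WT K_a(q+γd_w) = 424.4; at base K_a(q+γd_w+γ'h₂) = 632.8 psf.
P₁ = ½(325.3+424.4)×2.8 = 1050; P₂ = ½(424.4+632.8)×7.9 = 4176; P_w = ½γ_w h₂² = 1947.
Total = 1050+4176+1947 = 7172 lb/ft.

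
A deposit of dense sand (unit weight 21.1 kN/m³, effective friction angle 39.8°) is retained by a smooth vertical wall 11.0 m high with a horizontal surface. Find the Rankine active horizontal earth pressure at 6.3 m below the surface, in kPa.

K_a = (1 − sin φ)/(1 + sin φ) = 0.2194.
σ_h = K_a γ z = 0.2194 × 21.1 × 6.3 = 29.17 kPa.

29.2 kPa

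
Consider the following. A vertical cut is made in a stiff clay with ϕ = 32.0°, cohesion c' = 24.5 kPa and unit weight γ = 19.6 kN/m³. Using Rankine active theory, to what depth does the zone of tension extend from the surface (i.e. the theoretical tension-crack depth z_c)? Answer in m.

K_a = tan²(45° − 32.0°/2) = 0.3073; √K_a = 0.5543.
The active pressure is zero where K_a γ z = 2c√K_a, so z_c = 2c/(γ√K_a) = 2×24.5/(19.6×0.5543) = 4.510 m.

4.51 m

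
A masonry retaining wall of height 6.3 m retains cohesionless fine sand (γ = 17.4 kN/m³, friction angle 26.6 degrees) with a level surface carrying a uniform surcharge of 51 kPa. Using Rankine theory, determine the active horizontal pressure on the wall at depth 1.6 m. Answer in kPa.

30.1 kPa

K_a = (1 − sin φ)/(1 + sin φ) = 0.3814.
σ_v = γz + q = 17.4 × 1.6 + 51 = 78.84 kPa.
σ_h = K_a σ_v = 0.3814 × 78.84 = 30.07 kPa.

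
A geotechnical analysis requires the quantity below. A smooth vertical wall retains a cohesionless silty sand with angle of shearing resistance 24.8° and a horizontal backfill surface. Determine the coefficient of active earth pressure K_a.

0.409

K_a = (1 − sin φ)/(1 + sin φ) = (1 − sin 24.8°)/(1 + sin 24.8°) = 0.4090.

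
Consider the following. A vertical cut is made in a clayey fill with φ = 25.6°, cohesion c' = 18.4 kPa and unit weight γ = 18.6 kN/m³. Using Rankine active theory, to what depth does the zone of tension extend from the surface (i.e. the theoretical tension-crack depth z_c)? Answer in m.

K_a = tan²(45° − 25.6°/2) = 0.3966; √K_a = 0.6297.
The active pressure is zero where K_a γ z = 2c√K_a, so z_c = 2c/(γ√K_a) = 2×18.4/(18.6×0.6297) = 3.142 m.

3.14 m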